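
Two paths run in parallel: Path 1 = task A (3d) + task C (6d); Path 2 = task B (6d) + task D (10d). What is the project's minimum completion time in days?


Path 1 = 3 + 6 = 9 days
Path 2 = 6 + 10 = 16 days
Duration = max(9, 16) = 16 days

16 days


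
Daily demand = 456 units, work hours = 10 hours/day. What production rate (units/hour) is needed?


Formula: Production Rate = Daily Demand / Available Hours
Rate = 456 units/day / 10 hours/day
Rate = 45.6 units/hour

45.6 units/hour


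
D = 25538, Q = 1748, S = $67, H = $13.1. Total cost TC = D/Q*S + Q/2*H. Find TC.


TC = 25538/1748 * 67 + 1748/2 * 13.1

$12428.26


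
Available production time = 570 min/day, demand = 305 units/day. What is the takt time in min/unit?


Formula: Takt Time = Available Production Time / Customer Demand
Takt = 570 min/day / 305 units/day
Takt = 1.87 min/unit

1.87 min/unit


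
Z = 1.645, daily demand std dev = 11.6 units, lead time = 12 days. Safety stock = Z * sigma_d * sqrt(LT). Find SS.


Formula: SS = z * sigma_d * sqrt(LT)
sqrt(LT) = sqrt(12) = 3.4641
SS = 1.645 * 11.6 * 3.4641
SS = 66.1 units

66.1 units


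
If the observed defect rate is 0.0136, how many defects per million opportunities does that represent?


DPMO = defect_rate * 1000000 = 0.0136 * 1000000

13600


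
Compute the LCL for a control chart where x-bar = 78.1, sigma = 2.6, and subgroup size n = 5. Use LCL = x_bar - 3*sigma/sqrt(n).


LCL = 78.1 - 3 * 2.6 / sqrt(5)

74.61


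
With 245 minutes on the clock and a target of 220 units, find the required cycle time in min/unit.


Formula: CT = Available Time / Number of Units
CT = 245 min / 220 units
CT = 1.11 min/unit

1.11 min/unit


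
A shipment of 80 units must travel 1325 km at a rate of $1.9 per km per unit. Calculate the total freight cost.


TC = dist * cost * units = 1325 * 1.9 * 80 = $201400.00

$201400.00


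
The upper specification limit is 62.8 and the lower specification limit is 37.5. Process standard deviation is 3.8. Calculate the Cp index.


Cp = (62.8 - 37.5) / (6 * 3.8)

1.11


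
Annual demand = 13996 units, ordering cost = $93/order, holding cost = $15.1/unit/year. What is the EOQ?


Formula: EOQ = sqrt(2 * D * S / H)
Numerator: 2 * 13996 * 93 = 2603256
2DS/H = 2603256 / 15.1 = 172401.1
EOQ = sqrt(172401.1) = 415.2 units

415.2 units


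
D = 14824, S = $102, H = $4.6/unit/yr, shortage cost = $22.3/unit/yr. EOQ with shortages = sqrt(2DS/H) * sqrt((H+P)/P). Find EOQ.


Formula: EOQ* = sqrt(2DS/H) * sqrt((H+P)/P)
Base EOQ = sqrt(2*14824*102/4.6) = 810.81 units
Correction = sqrt((4.6+22.3)/22.3) = 1.09831
EOQ* = 810.81 * 1.09831 = 890.5 units

890.5 units


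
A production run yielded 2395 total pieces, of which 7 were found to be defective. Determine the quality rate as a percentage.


Formula: Quality Rate = Good Pieces / Total Pieces * 100
Good pieces = 2395 - 7 = 2388
QR = 2388 / 2395 * 100 = 99.7%

99.7%


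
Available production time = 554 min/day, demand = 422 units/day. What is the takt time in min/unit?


Formula: Takt Time = Available Production Time / Customer Demand
Takt = 554 min/day / 422 units/day
Takt = 1.31 min/unit

1.31 min/unit


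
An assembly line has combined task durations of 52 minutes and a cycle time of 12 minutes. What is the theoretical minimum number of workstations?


Formula: N_min = ceil(Sum of Task Times / Cycle Time)
N_min = ceil(52 min / 12 min) = ceil(4.3333)
N_min = 5 stations

5


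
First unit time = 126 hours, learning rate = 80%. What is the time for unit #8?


Formula: T_n = T_1 * (learning_rate)^(log2(n)) where learning_rate = rate/100
Doublings = log2(8) = 3
T_n = 126 * 0.8^3
T_n = 126 * 0.512 = 64.5 hours

64.5 hours


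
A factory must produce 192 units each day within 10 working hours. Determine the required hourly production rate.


Formula: Production Rate = Daily Demand / Available Hours
Rate = 192 units/day / 10 hours/day
Rate = 19.2 units/hour

19.2 units/hour


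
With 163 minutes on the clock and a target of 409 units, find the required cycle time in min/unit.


Formula: CT = Available Time / Number of Units
CT = 163 min / 409 units
CT = 0.4 min/unit

0.4 min/unit


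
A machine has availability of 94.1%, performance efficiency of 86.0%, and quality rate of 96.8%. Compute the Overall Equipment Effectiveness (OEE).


Formula: OEE = Availability * Performance * Quality / 10000
A * P = 94.1% * 86.0% / 100 = 80.93%
OEE = 80.93% * 96.8% / 100 = 78.3%

78.3%


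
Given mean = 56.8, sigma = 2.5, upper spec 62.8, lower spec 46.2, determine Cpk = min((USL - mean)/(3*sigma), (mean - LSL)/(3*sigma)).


Cpu = (62.8 - 56.8) / (3 * 2.5) = 0.8
Cpl = (56.8 - 46.2) / (3 * 2.5) = 1.41
Cpk = min(0.8, 1.41) = 0.8

0.8


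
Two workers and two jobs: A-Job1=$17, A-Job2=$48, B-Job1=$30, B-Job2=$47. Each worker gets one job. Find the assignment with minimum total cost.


Option 1: A->1 + B->2 = $17 + $47 = $64
Option 2: A->2 + B->1 = $48 + $30 = $78
Min cost = min($64, $78) = $64

$64


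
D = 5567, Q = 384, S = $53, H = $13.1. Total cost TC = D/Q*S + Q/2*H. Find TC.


TC = 5567/384 * 53 + 384/2 * 13.1

$3283.56


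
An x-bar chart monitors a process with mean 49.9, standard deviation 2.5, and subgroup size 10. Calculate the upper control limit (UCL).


UCL = 49.9 + 3 * 2.5 / sqrt(10)

52.27


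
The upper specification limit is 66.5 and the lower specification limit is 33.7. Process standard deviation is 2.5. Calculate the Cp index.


Cp = (66.5 - 33.7) / (6 * 2.5)

2.19


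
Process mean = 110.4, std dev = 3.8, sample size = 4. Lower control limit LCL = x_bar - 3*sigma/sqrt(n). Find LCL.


LCL = 110.4 - 3 * 3.8 / sqrt(4)

104.7


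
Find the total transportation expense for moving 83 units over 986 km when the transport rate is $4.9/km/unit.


TC = dist * cost * units = 986 * 4.9 * 83 = $401006.20

$401006.20


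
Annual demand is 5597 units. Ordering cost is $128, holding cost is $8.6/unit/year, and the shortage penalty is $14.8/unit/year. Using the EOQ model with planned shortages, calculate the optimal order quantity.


Formula: EOQ* = sqrt(2DS/H) * sqrt((H+P)/P)
Base EOQ = sqrt(2*5597*128/8.6) = 408.18 units
Correction = sqrt((8.6+14.8)/14.8) = 1.25741
EOQ* = 408.18 * 1.25741 = 513.2 units

513.2 units


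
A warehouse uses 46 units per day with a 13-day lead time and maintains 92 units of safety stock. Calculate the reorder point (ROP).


Formula: ROP = (Daily Demand * Lead Time) + Safety Stock
Demand during lead time = 46 * 13 = 598 units
ROP = 598 + 92 = 690 units

690 units


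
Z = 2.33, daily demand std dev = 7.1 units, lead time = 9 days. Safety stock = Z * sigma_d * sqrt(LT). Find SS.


Formula: SS = z * sigma_d * sqrt(LT)
sqrt(LT) = sqrt(9) = 3.0
SS = 2.33 * 7.1 * 3.0
SS = 49.6 units

49.6 units


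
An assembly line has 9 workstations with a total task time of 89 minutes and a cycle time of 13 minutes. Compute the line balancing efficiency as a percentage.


Formula: Efficiency = Sum of Task Times / (N_stations * CT) * 100
Total station capacity = 9 stations * 13 min = 117 min
Efficiency = 89 / 117 * 100 = 76.1%

76.1%


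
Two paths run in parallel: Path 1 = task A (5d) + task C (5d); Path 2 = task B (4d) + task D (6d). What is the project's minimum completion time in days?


Path 1 = 5 + 5 = 10 days
Path 2 = 4 + 6 = 10 days
Duration = max(10, 10) = 10 days

10 days


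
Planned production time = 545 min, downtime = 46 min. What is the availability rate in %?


Formula: Availability = (Planned Time - Downtime) / Planned Time * 100
Uptime = 545 - 46 = 499 min
Availability = 499 / 545 * 100 = 91.6%

91.6%


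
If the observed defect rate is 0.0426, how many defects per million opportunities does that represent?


DPMO = defect_rate * 1000000 = 0.0426 * 1000000

42600


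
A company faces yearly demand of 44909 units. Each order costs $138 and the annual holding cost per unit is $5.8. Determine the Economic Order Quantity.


Formula: EOQ = sqrt(2 * D * S / H)
Numerator: 2 * 44909 * 138 = 12394884
2DS/H = 12394884 / 5.8 = 2137049.0
EOQ = sqrt(2137049.0) = 1461.9 units

1461.9 units


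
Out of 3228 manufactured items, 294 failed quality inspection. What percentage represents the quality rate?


Formula: Quality Rate = Good Pieces / Total Pieces * 100
Good pieces = 3228 - 294 = 2934
QR = 2934 / 3228 * 100 = 90.9%

90.9%


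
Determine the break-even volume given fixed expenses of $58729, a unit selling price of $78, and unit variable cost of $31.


Formula: BEQ = Fixed Costs / (Price - Variable Cost)
Contribution margin = $78 - $31 = $47/unit
BEQ = ceil($58729 / $47/unit) = ceil(1249.55) = 1250 units

1250 units


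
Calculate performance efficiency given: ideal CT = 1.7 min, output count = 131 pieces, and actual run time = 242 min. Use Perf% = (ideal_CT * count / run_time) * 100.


Formula: Performance = (Ideal CT * Total Count) / Run Time * 100
Ideal output time = 1.7 * 131 = 222.7 min
Performance = 222.7 / 242 * 100 = 92.0%

92.0%


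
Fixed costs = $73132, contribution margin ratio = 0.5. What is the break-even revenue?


Formula: BER = Fixed Costs / Contribution Margin Ratio
BER = $73132 / 0.5
BER = $146264.00 (to the nearest cent)

$146264.00


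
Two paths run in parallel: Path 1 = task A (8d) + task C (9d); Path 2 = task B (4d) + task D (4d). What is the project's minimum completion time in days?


Path 1 = 8 + 9 = 17 days
Path 2 = 4 + 4 = 8 days
Duration = max(17, 8) = 17 days

17 days


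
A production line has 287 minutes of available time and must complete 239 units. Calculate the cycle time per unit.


Formula: CT = Available Time / Number of Units
CT = 287 min / 239 units
CT = 1.2 min/unit

1.2 min/unit


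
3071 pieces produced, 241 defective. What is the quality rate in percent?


Formula: Quality Rate = Good Pieces / Total Pieces * 100
Good pieces = 3071 - 241 = 2830
QR = 2830 / 3071 * 100 = 92.2%

92.2%


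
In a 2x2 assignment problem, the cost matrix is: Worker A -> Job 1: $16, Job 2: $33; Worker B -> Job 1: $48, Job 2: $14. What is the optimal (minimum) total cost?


Option 1: A->1 + B->2 = $16 + $14 = $30
Option 2: A->2 + B->1 = $33 + $48 = $81
Min cost = min($30, $81) = $30

$30


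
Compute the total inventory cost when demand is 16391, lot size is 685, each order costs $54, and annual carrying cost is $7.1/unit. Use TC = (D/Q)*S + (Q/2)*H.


TC = 16391/685 * 54 + 685/2 * 7.1

$3723.89


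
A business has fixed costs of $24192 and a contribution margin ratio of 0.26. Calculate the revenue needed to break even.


Formula: BER = Fixed Costs / Contribution Margin Ratio
BER = $24192 / 0.26
BER = $93046.15 (to the nearest cent)

$93046.15


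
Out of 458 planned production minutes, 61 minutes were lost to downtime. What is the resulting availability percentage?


Formula: Availability = (Planned Time - Downtime) / Planned Time * 100
Uptime = 458 - 61 = 397 min
Availability = 397 / 458 * 100 = 86.7%

86.7%


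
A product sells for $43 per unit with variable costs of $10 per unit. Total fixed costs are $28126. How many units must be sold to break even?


Formula: BEQ = Fixed Costs / (Price - Variable Cost)
Contribution margin = $43 - $10 = $33/unit
BEQ = ceil($28126 / $33/unit) = ceil(852.3) = 853 units

853 units


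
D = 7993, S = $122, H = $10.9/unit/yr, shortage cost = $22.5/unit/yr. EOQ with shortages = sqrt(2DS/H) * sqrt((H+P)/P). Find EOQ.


Formula: EOQ* = sqrt(2DS/H) * sqrt((H+P)/P)
Base EOQ = sqrt(2*7993*122/10.9) = 423.0 units
Correction = sqrt((10.9+22.5)/22.5) = 1.21838
EOQ* = 423.0 * 1.21838 = 515.4 units

515.4 units


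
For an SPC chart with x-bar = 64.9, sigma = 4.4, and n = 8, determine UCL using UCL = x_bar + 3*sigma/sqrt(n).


UCL = 64.9 + 3 * 4.4 / sqrt(8)

69.57


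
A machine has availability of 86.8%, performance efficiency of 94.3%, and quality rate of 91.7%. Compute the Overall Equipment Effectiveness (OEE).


Formula: OEE = Availability * Performance * Quality / 10000
A * P = 86.8% * 94.3% / 100 = 81.85%
OEE = 81.85% * 91.7% / 100 = 75.1%

75.1%


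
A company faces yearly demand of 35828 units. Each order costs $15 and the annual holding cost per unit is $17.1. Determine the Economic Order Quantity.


Formula: EOQ = sqrt(2 * D * S / H)
Numerator: 2 * 35828 * 15 = 1074840
2DS/H = 1074840 / 17.1 = 62856.1
EOQ = sqrt(62856.1) = 250.7 units

250.7 units


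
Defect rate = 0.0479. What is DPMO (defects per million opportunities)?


DPMO = defect_rate * 1000000 = 0.0479 * 1000000

47900


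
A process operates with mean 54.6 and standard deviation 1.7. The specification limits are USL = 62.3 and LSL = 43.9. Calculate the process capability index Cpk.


Cpu = (62.3 - 54.6) / (3 * 1.7) = 1.51
Cpl = (54.6 - 43.9) / (3 * 1.7) = 2.1
Cpk = min(1.51, 2.1) = 1.51

1.51


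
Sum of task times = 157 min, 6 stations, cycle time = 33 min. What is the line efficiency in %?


Formula: Efficiency = Sum of Task Times / (N_stations * CT) * 100
Total station capacity = 6 stations * 33 min = 198 min
Efficiency = 157 / 198 * 100 = 79.3%

79.3%


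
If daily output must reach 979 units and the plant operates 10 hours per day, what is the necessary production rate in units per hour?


Formula: Production Rate = Daily Demand / Available Hours
Rate = 979 units/day / 10 hours/day
Rate = 97.9 units/hour

97.9 units/hour


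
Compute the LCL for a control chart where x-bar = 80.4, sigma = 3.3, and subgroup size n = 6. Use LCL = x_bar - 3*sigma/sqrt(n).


LCL = 80.4 - 3 * 3.3 / sqrt(6)

76.36


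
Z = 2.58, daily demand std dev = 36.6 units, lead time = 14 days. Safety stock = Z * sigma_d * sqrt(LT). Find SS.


Formula: SS = z * sigma_d * sqrt(LT)
sqrt(LT) = sqrt(14) = 3.7417
SS = 2.58 * 36.6 * 3.7417
SS = 353.3 units

353.3 units


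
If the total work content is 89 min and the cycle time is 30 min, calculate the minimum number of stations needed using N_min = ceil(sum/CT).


Formula: N_min = ceil(Sum of Task Times / Cycle Time)
N_min = ceil(89 min / 30 min) = ceil(2.9667)
N_min = 3 stations

3


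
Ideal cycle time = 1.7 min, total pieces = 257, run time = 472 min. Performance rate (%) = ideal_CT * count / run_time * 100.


Formula: Performance = (Ideal CT * Total Count) / Run Time * 100
Ideal output time = 1.7 * 257 = 436.9 min
Performance = 436.9 / 472 * 100 = 92.6%

92.6%


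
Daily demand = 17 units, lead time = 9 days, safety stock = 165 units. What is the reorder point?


Formula: ROP = (Daily Demand * Lead Time) + Safety Stock
Demand during lead time = 17 * 9 = 153 units
ROP = 153 + 165 = 318 units

318 units


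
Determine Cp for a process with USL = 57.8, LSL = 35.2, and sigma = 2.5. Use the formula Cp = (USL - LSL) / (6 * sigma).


Cp = (57.8 - 35.2) / (6 * 2.5)

1.51


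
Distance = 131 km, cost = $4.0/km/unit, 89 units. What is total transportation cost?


TC = dist * cost * units = 131 * 4.0 * 89 = $46636.00

$46636.00


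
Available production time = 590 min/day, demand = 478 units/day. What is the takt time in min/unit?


Formula: Takt Time = Available Production Time / Customer Demand
Takt = 590 min/day / 478 units/day
Takt = 1.23 min/unit

1.23 min/unit


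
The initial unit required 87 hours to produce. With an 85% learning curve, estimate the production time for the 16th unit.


Formula: T_n = T_1 * (learning_rate)^(log2(n)) where learning_rate = rate/100
Doublings = log2(16) = 4
T_n = 87 * 0.85^4
T_n = 87 * 0.522 = 45.4 hours

45.4 hours


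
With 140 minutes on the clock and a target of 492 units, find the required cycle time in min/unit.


Formula: CT = Available Time / Number of Units
CT = 140 min / 492 units
CT = 0.28 min/unit

0.28 min/unit


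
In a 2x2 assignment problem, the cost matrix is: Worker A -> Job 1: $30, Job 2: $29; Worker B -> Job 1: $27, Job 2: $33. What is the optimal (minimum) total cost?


Option 1: A->1 + B->2 = $30 + $33 = $63
Option 2: A->2 + B->1 = $29 + $27 = $56
Min cost = min($63, $56) = $56

$56


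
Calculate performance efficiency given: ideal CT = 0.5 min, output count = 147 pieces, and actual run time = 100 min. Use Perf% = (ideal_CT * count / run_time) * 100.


Formula: Performance = (Ideal CT * Total Count) / Run Time * 100
Ideal output time = 0.5 * 147 = 73.5 min
Performance = 73.5 / 100 * 100 = 73.5%

73.5%


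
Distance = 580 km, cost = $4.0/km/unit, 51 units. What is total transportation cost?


TC = dist * cost * units = 580 * 4.0 * 51 = $118320.00

$118320.00


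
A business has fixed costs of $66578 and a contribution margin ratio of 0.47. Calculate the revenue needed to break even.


Formula: BER = Fixed Costs / Contribution Margin Ratio
BER = $66578 / 0.47
BER = $141655.32 (to the nearest cent)

$141655.32


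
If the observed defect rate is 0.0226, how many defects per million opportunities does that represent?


DPMO = defect_rate * 1000000 = 0.0226 * 1000000

22600


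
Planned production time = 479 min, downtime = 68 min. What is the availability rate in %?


Formula: Availability = (Planned Time - Downtime) / Planned Time * 100
Uptime = 479 - 68 = 411 min
Availability = 411 / 479 * 100 = 85.8%

85.8%


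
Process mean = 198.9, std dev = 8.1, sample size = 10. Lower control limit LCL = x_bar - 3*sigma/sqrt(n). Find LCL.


LCL = 198.9 - 3 * 8.1 / sqrt(10)

191.22


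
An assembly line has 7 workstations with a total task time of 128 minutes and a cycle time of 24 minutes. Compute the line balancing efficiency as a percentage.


Formula: Efficiency = Sum of Task Times / (N_stations * CT) * 100
Total station capacity = 7 stations * 24 min = 168 min
Efficiency = 128 / 168 * 100 = 76.2%

76.2%


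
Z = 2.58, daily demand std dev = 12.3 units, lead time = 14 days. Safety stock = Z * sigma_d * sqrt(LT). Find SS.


Formula: SS = z * sigma_d * sqrt(LT)
sqrt(LT) = sqrt(14) = 3.7417
SS = 2.58 * 12.3 * 3.7417
SS = 118.7 units

118.7 units


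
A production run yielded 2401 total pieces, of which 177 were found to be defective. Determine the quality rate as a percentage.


Formula: Quality Rate = Good Pieces / Total Pieces * 100
Good pieces = 2401 - 177 = 2224
QR = 2224 / 2401 * 100 = 92.6%

92.6%


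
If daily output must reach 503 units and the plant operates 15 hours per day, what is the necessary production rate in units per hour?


Formula: Production Rate = Daily Demand / Available Hours
Rate = 503 units/day / 15 hours/day
Rate = 33.5 units/hour

33.5 units/hour


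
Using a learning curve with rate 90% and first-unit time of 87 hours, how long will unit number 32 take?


Formula: T_n = T_1 * (learning_rate)^(log2(n)) where learning_rate = rate/100
Doublings = log2(32) = 5
T_n = 87 * 0.9^5
T_n = 87 * 0.5905 = 51.4 hours

51.4 hours


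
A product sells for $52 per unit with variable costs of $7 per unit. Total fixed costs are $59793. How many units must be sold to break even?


Formula: BEQ = Fixed Costs / (Price - Variable Cost)
Contribution margin = $52 - $7 = $45/unit
BEQ = ceil($59793 / $45/unit) = ceil(1328.73) = 1329 units

1329 units


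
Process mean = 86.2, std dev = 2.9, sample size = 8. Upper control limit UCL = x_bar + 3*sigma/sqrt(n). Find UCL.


UCL = 86.2 + 3 * 2.9 / sqrt(8)

89.28


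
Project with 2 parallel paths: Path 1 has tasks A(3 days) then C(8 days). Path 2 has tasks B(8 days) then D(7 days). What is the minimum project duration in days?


Path 1 = 3 + 8 = 11 days
Path 2 = 8 + 7 = 15 days
Duration = max(11, 15) = 15 days

15 days


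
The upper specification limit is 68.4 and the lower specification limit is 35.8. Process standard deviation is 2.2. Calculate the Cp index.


Cp = (68.4 - 35.8) / (6 * 2.2)

2.47


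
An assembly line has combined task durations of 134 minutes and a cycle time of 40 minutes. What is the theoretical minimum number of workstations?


Formula: N_min = ceil(Sum of Task Times / Cycle Time)
N_min = ceil(134 min / 40 min) = ceil(3.35)
N_min = 4 stations

4


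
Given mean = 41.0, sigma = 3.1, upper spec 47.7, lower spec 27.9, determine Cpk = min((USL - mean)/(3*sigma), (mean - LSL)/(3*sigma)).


Cpu = (47.7 - 41.0) / (3 * 3.1) = 0.72
Cpl = (41.0 - 27.9) / (3 * 3.1) = 1.41
Cpk = min(0.72, 1.41) = 0.72

0.72


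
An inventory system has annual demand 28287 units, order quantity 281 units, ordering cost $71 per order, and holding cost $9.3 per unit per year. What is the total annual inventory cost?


TC = 28287/281 * 71 + 281/2 * 9.3

$8453.90


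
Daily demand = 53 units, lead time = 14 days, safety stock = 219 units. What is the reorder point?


Formula: ROP = (Daily Demand * Lead Time) + Safety Stock
Demand during lead time = 53 * 14 = 742 units
ROP = 742 + 219 = 961 units

961 units


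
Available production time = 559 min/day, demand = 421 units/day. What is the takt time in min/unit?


Formula: Takt Time = Available Production Time / Customer Demand
Takt = 559 min/day / 421 units/day
Takt = 1.33 min/unit

1.33 min/unit


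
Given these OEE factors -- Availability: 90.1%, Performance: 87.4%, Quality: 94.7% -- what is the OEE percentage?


Formula: OEE = Availability * Performance * Quality / 10000
A * P = 90.1% * 87.4% / 100 = 78.75%
OEE = 78.75% * 94.7% / 100 = 74.6%

74.6%


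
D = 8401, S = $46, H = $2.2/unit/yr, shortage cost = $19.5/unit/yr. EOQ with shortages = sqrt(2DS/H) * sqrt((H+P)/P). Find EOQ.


Formula: EOQ* = sqrt(2DS/H) * sqrt((H+P)/P)
Base EOQ = sqrt(2*8401*46/2.2) = 592.72 units
Correction = sqrt((2.2+19.5)/19.5) = 1.0549
EOQ* = 592.72 * 1.0549 = 625.3 units

625.3 units


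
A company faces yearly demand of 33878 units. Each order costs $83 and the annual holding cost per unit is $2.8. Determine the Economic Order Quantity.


Formula: EOQ = sqrt(2 * D * S / H)
Numerator: 2 * 33878 * 83 = 5623748
2DS/H = 5623748 / 2.8 = 2008481.4
EOQ = sqrt(2008481.4) = 1417.2 units

1417.2 units


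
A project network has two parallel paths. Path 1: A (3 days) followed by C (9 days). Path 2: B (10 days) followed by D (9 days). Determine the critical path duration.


Path 1 = 3 + 9 = 12 days
Path 2 = 10 + 9 = 19 days
Duration = max(12, 19) = 19 days

19 days


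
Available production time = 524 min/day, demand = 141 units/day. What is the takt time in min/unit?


Formula: Takt Time = Available Production Time / Customer Demand
Takt = 524 min/day / 141 units/day
Takt = 3.72 min/unit

3.72 min/unit


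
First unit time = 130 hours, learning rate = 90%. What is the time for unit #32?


Formula: T_n = T_1 * (learning_rate)^(log2(n)) where learning_rate = rate/100
Doublings = log2(32) = 5
T_n = 130 * 0.9^5
T_n = 130 * 0.5905 = 76.8 hours

76.8 hours


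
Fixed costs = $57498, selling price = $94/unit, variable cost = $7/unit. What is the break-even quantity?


Formula: BEQ = Fixed Costs / (Price - Variable Cost)
Contribution margin = $94 - $7 = $87/unit
BEQ = ceil($57498 / $87/unit) = ceil(660.9) = 661 units

661 units


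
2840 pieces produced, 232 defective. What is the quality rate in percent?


Formula: Quality Rate = Good Pieces / Total Pieces * 100
Good pieces = 2840 - 232 = 2608
QR = 2608 / 2840 * 100 = 91.8%

91.8%


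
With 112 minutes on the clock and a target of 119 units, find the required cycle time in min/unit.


Formula: CT = Available Time / Number of Units
CT = 112 min / 119 units
CT = 0.94 min/unit

0.94 min/unit


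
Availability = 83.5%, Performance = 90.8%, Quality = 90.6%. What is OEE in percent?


Formula: OEE = Availability * Performance * Quality / 10000
A * P = 83.5% * 90.8% / 100 = 75.82%
OEE = 75.82% * 90.6% / 100 = 68.7%

68.7%


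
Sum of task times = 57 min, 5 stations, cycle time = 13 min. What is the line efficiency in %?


Formula: Efficiency = Sum of Task Times / (N_stations * CT) * 100
Total station capacity = 5 stations * 13 min = 65 min
Efficiency = 57 / 65 * 100 = 87.7%

87.7%


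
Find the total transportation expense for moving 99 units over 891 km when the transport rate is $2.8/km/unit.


TC = dist * cost * units = 891 * 2.8 * 99 = $246985.20

$246985.20


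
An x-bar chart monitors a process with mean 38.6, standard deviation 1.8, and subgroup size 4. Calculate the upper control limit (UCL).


UCL = 38.6 + 3 * 1.8 / sqrt(4)

41.3


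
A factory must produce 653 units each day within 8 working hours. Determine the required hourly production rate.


Formula: Production Rate = Daily Demand / Available Hours
Rate = 653 units/day / 8 hours/day
Rate = 81.6 units/hour

81.6 units/hour


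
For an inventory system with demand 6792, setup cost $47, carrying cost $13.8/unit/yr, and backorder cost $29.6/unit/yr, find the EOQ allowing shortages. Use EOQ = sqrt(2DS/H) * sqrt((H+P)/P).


Formula: EOQ* = sqrt(2DS/H) * sqrt((H+P)/P)
Base EOQ = sqrt(2*6792*47/13.8) = 215.09 units
Correction = sqrt((13.8+29.6)/29.6) = 1.21087
EOQ* = 215.09 * 1.21087 = 260.4 units

260.4 units


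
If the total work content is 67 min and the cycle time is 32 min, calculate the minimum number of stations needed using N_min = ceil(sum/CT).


Formula: N_min = ceil(Sum of Task Times / Cycle Time)
N_min = ceil(67 min / 32 min) = ceil(2.0938)
N_min = 3 stations

3


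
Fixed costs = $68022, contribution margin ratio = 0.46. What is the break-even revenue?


Formula: BER = Fixed Costs / Contribution Margin Ratio
BER = $68022 / 0.46
BER = $147873.91 (to the nearest cent)

$147873.91


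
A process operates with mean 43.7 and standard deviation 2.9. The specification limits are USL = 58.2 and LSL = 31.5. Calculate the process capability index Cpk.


Cpu = (58.2 - 43.7) / (3 * 2.9) = 1.67
Cpl = (43.7 - 31.5) / (3 * 2.9) = 1.4
Cpk = min(1.67, 1.4) = 1.4

1.4


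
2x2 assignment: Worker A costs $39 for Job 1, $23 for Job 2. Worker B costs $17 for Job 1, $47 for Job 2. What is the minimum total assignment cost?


Option 1: A->1 + B->2 = $39 + $47 = $86
Option 2: A->2 + B->1 = $23 + $17 = $40
Min cost = min($86, $40) = $40

$40


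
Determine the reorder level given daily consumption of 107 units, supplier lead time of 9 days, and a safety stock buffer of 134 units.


Formula: ROP = (Daily Demand * Lead Time) + Safety Stock
Demand during lead time = 107 * 9 = 963 units
ROP = 963 + 134 = 1097 units

1097 units


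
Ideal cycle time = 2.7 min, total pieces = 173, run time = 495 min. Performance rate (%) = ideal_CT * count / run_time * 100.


Formula: Performance = (Ideal CT * Total Count) / Run Time * 100
Ideal output time = 2.7 * 173 = 467.1 min
Performance = 467.1 / 495 * 100 = 94.4%

94.4%


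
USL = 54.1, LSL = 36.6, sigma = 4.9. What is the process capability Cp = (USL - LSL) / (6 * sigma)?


Cp = (54.1 - 36.6) / (6 * 4.9)

0.6


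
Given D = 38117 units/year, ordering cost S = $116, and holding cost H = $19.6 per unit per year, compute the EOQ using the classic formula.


Formula: EOQ = sqrt(2 * D * S / H)
Numerator: 2 * 38117 * 116 = 8843144
2DS/H = 8843144 / 19.6 = 451180.8
EOQ = sqrt(451180.8) = 671.7 units

671.7 units


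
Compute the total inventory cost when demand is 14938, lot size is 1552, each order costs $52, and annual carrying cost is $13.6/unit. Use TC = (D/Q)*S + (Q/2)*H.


TC = 14938/1552 * 52 + 1552/2 * 13.6

$11054.10


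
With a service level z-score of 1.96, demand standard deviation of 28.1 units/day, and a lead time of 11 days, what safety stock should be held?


Formula: SS = z * sigma_d * sqrt(LT)
sqrt(LT) = sqrt(11) = 3.3166
SS = 1.96 * 28.1 * 3.3166
SS = 182.7 units

182.7 units


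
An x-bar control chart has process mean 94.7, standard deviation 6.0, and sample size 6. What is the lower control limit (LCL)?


LCL = 94.7 - 3 * 6.0 / sqrt(6)

87.35


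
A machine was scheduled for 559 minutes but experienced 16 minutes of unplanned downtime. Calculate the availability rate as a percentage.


Formula: Availability = (Planned Time - Downtime) / Planned Time * 100
Uptime = 559 - 16 = 543 min
Availability = 543 / 559 * 100 = 97.1%

97.1%


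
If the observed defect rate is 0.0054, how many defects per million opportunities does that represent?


DPMO = defect_rate * 1000000 = 0.0054 * 1000000

5400


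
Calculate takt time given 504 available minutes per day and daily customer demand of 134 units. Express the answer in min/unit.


Formula: Takt Time = Available Production Time / Customer Demand
Takt = 504 min/day / 134 units/day
Takt = 3.76 min/unit

3.76 min/unit


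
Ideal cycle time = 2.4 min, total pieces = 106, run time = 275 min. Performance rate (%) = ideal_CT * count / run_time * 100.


Formula: Performance = (Ideal CT * Total Count) / Run Time * 100
Ideal output time = 2.4 * 106 = 254.4 min
Performance = 254.4 / 275 * 100 = 92.5%

92.5%


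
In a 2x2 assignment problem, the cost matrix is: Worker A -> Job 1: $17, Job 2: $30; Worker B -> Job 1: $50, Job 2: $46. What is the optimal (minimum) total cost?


Option 1: A->1 + B->2 = $17 + $46 = $63
Option 2: A->2 + B->1 = $30 + $50 = $80
Min cost = min($63, $80) = $63

$63


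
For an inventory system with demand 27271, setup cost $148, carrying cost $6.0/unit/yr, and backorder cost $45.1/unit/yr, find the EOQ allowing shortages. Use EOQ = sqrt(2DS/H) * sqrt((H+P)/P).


Formula: EOQ* = sqrt(2DS/H) * sqrt((H+P)/P)
Base EOQ = sqrt(2*27271*148/6.0) = 1159.9 units
Correction = sqrt((6.0+45.1)/45.1) = 1.06444
EOQ* = 1159.9 * 1.06444 = 1234.6 units

1234.6 units


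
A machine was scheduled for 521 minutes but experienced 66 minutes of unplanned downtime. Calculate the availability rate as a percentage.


Formula: Availability = (Planned Time - Downtime) / Planned Time * 100
Uptime = 521 - 66 = 455 min
Availability = 455 / 521 * 100 = 87.3%

87.3%


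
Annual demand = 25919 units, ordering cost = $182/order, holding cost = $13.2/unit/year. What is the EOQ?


Formula: EOQ = sqrt(2 * D * S / H)
Numerator: 2 * 25919 * 182 = 9434516
2DS/H = 9434516 / 13.2 = 714736.1
EOQ = sqrt(714736.1) = 845.4 units

845.4 units


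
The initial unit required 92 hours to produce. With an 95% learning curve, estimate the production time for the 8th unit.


Formula: T_n = T_1 * (learning_rate)^(log2(n)) where learning_rate = rate/100
Doublings = log2(8) = 3
T_n = 92 * 0.95^3
T_n = 92 * 0.8574 = 78.9 hours

78.9 hours


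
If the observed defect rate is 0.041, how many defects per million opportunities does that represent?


DPMO = defect_rate * 1000000 = 0.041 * 1000000

41000


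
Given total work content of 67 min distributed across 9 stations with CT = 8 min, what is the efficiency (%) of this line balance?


Formula: Efficiency = Sum of Task Times / (N_stations * CT) * 100
Total station capacity = 9 stations * 8 min = 72 min
Efficiency = 67 / 72 * 100 = 93.1%

93.1%


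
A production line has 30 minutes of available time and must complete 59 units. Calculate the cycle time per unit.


Formula: CT = Available Time / Number of Units
CT = 30 min / 59 units
CT = 0.51 min/unit

0.51 min/unit


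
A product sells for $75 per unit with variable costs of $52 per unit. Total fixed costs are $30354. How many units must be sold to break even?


Formula: BEQ = Fixed Costs / (Price - Variable Cost)
Contribution margin = $75 - $52 = $23/unit
BEQ = ceil($30354 / $23/unit) = ceil(1319.74) = 1320 units

1320 units


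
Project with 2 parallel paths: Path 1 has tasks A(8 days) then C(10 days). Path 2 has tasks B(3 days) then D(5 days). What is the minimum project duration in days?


Path 1 = 8 + 10 = 18 days
Path 2 = 3 + 5 = 8 days
Duration = max(18, 8) = 18 days

18 days


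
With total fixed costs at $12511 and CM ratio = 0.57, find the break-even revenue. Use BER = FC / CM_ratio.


Formula: BER = Fixed Costs / Contribution Margin Ratio
BER = $12511 / 0.57
BER = $21949.12 (to the nearest cent)

$21949.12


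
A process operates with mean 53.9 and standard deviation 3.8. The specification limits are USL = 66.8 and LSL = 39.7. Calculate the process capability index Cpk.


Cpu = (66.8 - 53.9) / (3 * 3.8) = 1.13
Cpl = (53.9 - 39.7) / (3 * 3.8) = 1.25
Cpk = min(1.13, 1.25) = 1.13

1.13


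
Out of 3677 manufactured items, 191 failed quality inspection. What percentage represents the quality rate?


Formula: Quality Rate = Good Pieces / Total Pieces * 100
Good pieces = 3677 - 191 = 3486
QR = 3486 / 3677 * 100 = 94.8%

94.8%


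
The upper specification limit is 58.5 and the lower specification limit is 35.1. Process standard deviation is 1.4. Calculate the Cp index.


Cp = (58.5 - 35.1) / (6 * 1.4)

2.79


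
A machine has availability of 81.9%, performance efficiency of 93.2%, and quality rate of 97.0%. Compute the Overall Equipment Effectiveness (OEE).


Formula: OEE = Availability * Performance * Quality / 10000
A * P = 81.9% * 93.2% / 100 = 76.33%
OEE = 76.33% * 97.0% / 100 = 74.0%

74.0%


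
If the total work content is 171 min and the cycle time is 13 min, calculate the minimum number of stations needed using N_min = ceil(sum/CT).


Formula: N_min = ceil(Sum of Task Times / Cycle Time)
N_min = ceil(171 min / 13 min) = ceil(13.1538)
N_min = 14 stations

14


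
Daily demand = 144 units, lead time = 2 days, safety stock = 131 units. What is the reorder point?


Formula: ROP = (Daily Demand * Lead Time) + Safety Stock
Demand during lead time = 144 * 2 = 288 units
ROP = 288 + 131 = 419 units

419 units


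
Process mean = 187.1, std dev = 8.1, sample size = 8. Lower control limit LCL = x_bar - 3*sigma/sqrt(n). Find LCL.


LCL = 187.1 - 3 * 8.1 / sqrt(8)

178.51


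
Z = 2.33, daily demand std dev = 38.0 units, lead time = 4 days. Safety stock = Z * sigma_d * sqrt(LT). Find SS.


Formula: SS = z * sigma_d * sqrt(LT)
sqrt(LT) = sqrt(4) = 2.0
SS = 2.33 * 38.0 * 2.0
SS = 177.1 units

177.1 units


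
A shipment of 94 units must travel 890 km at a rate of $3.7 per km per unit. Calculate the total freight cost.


TC = dist * cost * units = 890 * 3.7 * 94 = $309542.00

$309542.00


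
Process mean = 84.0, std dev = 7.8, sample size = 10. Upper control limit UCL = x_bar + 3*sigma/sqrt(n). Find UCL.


UCL = 84.0 + 3 * 7.8 / sqrt(10)

91.4


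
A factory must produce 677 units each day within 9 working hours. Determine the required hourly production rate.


Formula: Production Rate = Daily Demand / Available Hours
Rate = 677 units/day / 9 hours/day
Rate = 75.2 units/hour

75.2 units/hour


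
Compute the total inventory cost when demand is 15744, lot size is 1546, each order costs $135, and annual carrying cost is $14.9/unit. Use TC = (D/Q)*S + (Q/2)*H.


TC = 15744/1546 * 135 + 1546/2 * 14.9

$12892.50


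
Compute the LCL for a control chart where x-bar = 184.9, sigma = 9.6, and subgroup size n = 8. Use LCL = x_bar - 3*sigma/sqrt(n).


LCL = 184.9 - 3 * 9.6 / sqrt(8)

174.72


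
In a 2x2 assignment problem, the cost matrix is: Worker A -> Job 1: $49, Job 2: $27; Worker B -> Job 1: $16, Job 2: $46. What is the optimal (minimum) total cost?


Option 1: A->1 + B->2 = $49 + $46 = $95
Option 2: A->2 + B->1 = $27 + $16 = $43
Min cost = min($95, $43) = $43

$43


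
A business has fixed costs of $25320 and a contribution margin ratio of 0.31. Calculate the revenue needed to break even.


Formula: BER = Fixed Costs / Contribution Margin Ratio
BER = $25320 / 0.31
BER = $81677.42 (to the nearest cent)

$81677.42


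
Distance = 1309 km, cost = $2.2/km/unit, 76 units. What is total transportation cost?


TC = dist * cost * units = 1309 * 2.2 * 76 = $218864.80

$218864.80


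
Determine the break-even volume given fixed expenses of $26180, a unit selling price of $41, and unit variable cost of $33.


Formula: BEQ = Fixed Costs / (Price - Variable Cost)
Contribution margin = $41 - $33 = $8/unit
BEQ = ceil($26180 / $8/unit) = ceil(3272.5) = 3273 units

3273 units


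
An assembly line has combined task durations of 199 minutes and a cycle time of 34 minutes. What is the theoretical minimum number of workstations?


Formula: N_min = ceil(Sum of Task Times / Cycle Time)
N_min = ceil(199 min / 34 min) = ceil(5.8529)
N_min = 6 stations

6


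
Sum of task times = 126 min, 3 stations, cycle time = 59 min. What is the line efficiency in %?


Formula: Efficiency = Sum of Task Times / (N_stations * CT) * 100
Total station capacity = 3 stations * 59 min = 177 min
Efficiency = 126 / 177 * 100 = 71.2%

71.2%


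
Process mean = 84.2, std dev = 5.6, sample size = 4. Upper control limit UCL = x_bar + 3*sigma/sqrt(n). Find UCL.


UCL = 84.2 + 3 * 5.6 / sqrt(4)

92.6


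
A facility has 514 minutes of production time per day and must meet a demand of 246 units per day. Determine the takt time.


Formula: Takt Time = Available Production Time / Customer Demand
Takt = 514 min/day / 246 units/day
Takt = 2.09 min/unit

2.09 min/unit


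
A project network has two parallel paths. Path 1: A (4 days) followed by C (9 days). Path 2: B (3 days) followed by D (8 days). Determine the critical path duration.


Path 1 = 4 + 9 = 13 days
Path 2 = 3 + 8 = 11 days
Duration = max(13, 11) = 13 days

13 days


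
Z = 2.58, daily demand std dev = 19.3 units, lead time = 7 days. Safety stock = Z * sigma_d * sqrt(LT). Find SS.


Formula: SS = z * sigma_d * sqrt(LT)
sqrt(LT) = sqrt(7) = 2.6458
SS = 2.58 * 19.3 * 2.6458
SS = 131.7 units

131.7 units


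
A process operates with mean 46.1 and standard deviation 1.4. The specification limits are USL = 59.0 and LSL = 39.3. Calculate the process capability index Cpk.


Cpu = (59.0 - 46.1) / (3 * 1.4) = 3.07
Cpl = (46.1 - 39.3) / (3 * 1.4) = 1.62
Cpk = min(3.07, 1.62) = 1.62

1.62


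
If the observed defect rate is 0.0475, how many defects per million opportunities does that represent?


DPMO = defect_rate * 1000000 = 0.0475 * 1000000

47500


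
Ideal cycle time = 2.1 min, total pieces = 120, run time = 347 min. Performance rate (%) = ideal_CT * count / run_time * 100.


Formula: Performance = (Ideal CT * Total Count) / Run Time * 100
Ideal output time = 2.1 * 120 = 252.0 min
Performance = 252.0 / 347 * 100 = 72.6%

72.6%


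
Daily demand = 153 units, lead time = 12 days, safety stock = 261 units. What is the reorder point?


Formula: ROP = (Daily Demand * Lead Time) + Safety Stock
Demand during lead time = 153 * 12 = 1836 units
ROP = 1836 + 261 = 2097 units

2097 units


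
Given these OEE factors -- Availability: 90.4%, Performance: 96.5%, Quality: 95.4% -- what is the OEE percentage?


Formula: OEE = Availability * Performance * Quality / 10000
A * P = 90.4% * 96.5% / 100 = 87.24%
OEE = 87.24% * 95.4% / 100 = 83.2%

83.2%


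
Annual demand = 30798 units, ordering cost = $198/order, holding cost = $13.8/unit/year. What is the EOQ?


Formula: EOQ = sqrt(2 * D * S / H)
Numerator: 2 * 30798 * 198 = 12196008
2DS/H = 12196008 / 13.8 = 883768.7
EOQ = sqrt(883768.7) = 940.1 units

940.1 units


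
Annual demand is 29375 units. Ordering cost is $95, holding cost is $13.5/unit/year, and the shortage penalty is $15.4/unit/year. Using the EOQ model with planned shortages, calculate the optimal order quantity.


Formula: EOQ* = sqrt(2DS/H) * sqrt((H+P)/P)
Base EOQ = sqrt(2*29375*95/13.5) = 642.98 units
Correction = sqrt((13.5+15.4)/15.4) = 1.3699
EOQ* = 642.98 * 1.3699 = 880.8 units

880.8 units


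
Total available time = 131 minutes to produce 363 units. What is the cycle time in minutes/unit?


Formula: CT = Available Time / Number of Units
CT = 131 min / 363 units
CT = 0.36 min/unit

0.36 min/unit


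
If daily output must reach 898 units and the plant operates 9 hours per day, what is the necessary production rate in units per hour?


Formula: Production Rate = Daily Demand / Available Hours
Rate = 898 units/day / 9 hours/day
Rate = 99.8 units/hour

99.8 units/hour
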